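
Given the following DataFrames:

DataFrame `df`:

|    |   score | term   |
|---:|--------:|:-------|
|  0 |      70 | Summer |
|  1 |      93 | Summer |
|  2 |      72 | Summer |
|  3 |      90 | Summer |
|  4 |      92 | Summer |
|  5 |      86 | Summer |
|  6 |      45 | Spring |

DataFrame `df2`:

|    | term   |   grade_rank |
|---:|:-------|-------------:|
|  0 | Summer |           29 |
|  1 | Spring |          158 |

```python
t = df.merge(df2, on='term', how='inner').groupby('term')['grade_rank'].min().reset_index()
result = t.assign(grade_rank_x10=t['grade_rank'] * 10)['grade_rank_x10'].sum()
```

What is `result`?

1870

merge on 'term' (how='inner') → 7 rows:
   score    term  grade_rank
0     70  Summer          29
1     93  Summer          29
2     72  Summer          29
3     90  Summer          29
4     92  Summer          29
5     86  Summer          29
6     45  Spring         158
group by term, min of grade_rank:
term
Spring    158
Summer     29
Name: grade_rank, dtype: int64
reset_index():
     term  grade_rank
0  Spring         158
1  Summer          29
add column grade_rank_x10 = t['grade_rank'] * 10:
     term  grade_rank  grade_rank_x10
0  Spring         158            1580
1  Summer          29             290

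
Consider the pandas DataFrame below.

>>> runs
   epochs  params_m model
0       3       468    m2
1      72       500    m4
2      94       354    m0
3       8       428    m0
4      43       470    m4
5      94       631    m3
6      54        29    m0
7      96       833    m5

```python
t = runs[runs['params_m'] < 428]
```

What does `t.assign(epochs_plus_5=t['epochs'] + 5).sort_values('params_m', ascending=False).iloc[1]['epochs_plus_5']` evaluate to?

filter rows where params_m < 428:
   epochs  params_m model
2      94       354    m0
6      54        29    m0
add column epochs_plus_5 = t['epochs'] + 5:
   epochs  params_m model  epochs_plus_5
2      94       354    m0             99
6      54        29    m0             59
sort by params_m descending:
   epochs  params_m model  epochs_plus_5
2      94       354    m0             99
6      54        29    m0             59

59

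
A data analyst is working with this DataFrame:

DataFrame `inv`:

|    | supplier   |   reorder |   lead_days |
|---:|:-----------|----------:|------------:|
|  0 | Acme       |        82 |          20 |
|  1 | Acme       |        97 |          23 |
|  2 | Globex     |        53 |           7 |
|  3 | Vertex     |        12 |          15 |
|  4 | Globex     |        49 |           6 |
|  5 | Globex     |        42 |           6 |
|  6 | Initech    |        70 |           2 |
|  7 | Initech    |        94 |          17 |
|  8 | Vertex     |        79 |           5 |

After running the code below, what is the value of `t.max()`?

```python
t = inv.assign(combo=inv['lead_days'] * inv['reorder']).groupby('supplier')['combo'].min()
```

add column combo = inv['lead_days'] * inv['reorder']:
  supplier  reorder  lead_days  combo
0     Acme       82         20   1640
1     Acme       97         23   2231
2   Globex       53          7    371
3   Vertex       12         15    180
4   Globex       49          6    294
5   Globex       42          6    252
6  Initech       70          2    140
7  Initech       94         17   1598
8   Vertex       79          5    395
group by supplier, min of combo:
supplier
Acme       1640
Globex      252
Initech     140
Vertex      180
Name: combo, dtype: int64
max of the resulting series → 1640

1640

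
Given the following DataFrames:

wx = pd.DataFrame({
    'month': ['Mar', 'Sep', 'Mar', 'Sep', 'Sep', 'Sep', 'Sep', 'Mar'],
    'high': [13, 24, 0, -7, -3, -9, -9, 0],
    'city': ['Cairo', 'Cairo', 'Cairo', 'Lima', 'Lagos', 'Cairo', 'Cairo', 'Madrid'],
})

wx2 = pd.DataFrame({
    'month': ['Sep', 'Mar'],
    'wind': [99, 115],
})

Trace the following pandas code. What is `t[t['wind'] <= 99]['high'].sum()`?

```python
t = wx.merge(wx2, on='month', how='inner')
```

merge on 'month' (how='inner') → 8 rows:
  month  high    city  wind
0   Mar    13   Cairo   115
1   Sep    24   Cairo    99
2   Mar     0   Cairo   115
3   Sep    -7    Lima    99
4   Sep    -3   Lagos    99
5   Sep    -9   Cairo    99
6   Sep    -9   Cairo    99
7   Mar     0  Madrid   115
filter rows where wind <= 99:
  month  high   city  wind
1   Sep    24  Cairo    99
3   Sep    -7   Lima    99
4   Sep    -3  Lagos    99
5   Sep    -9  Cairo    99
6   Sep    -9  Cairo    99
Reading off the sum of column 'high', we get -4.

-4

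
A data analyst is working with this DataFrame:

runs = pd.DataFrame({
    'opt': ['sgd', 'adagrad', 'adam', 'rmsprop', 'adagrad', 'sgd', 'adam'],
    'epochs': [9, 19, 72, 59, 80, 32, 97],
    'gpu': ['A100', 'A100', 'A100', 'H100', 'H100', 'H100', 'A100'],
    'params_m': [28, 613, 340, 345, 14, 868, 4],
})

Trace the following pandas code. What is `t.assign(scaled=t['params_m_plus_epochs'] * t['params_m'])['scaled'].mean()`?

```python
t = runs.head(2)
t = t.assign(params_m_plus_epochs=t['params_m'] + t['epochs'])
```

take first 2 rows:
       opt  epochs   gpu  params_m
0      sgd       9  A100        28
1  adagrad      19  A100       613
add column params_m_plus_epochs = t['params_m'] + t['epochs']:
       opt  epochs   gpu  params_m  params_m_plus_epochs
0      sgd       9  A100        28                    37
1  adagrad      19  A100       613                   632
add column scaled = t['params_m_plus_epochs'] * t['params_m']:
       opt  epochs   gpu  params_m  params_m_plus_epochs  scaled
0      sgd       9  A100        28                    37    1036
1  adagrad      19  A100       613                   632  387416

194226.0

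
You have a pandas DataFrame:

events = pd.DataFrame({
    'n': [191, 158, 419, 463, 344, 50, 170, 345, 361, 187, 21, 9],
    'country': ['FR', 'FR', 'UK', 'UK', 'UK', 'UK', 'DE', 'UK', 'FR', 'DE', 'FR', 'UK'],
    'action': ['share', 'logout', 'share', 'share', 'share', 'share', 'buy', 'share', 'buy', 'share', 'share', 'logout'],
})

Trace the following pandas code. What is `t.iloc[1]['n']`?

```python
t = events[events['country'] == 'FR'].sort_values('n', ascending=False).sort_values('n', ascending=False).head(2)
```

191

filter rows where country == 'FR':
      n country  action
0   191      FR   share
1   158      FR  logout
8   361      FR     buy
10   21      FR   share
sort by n descending:
      n country  action
8   361      FR     buy
0   191      FR   share
1   158      FR  logout
10   21      FR   share
sort by n descending:
      n country  action
8   361      FR     buy
0   191      FR   share
1   158      FR  logout
10   21      FR   share
take first 2 rows:
     n country action
8  361      FR    buy
0  191      FR  share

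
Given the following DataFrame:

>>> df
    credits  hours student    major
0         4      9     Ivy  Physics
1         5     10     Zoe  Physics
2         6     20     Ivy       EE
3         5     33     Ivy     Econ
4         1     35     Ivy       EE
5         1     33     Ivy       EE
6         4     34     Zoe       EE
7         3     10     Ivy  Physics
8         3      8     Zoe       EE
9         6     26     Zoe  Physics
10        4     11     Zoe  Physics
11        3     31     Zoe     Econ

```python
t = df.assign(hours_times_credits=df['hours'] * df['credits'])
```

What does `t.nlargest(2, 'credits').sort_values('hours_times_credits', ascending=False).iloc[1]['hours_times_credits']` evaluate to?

120

add column hours_times_credits = df['hours'] * df['credits']:
    credits  hours student    major  hours_times_credits
0         4      9     Ivy  Physics                   36
1         5     10     Zoe  Physics                   50
2         6     20     Ivy       EE                  120
3         5     33     Ivy     Econ                  165
4         1     35     Ivy       EE                   35
5         1     33     Ivy       EE                   33
6         4     34     Zoe       EE                  136
7         3     10     Ivy  Physics                   30
8         3      8     Zoe       EE                   24
9         6     26     Zoe  Physics                  156
10        4     11     Zoe  Physics                   44
11        3     31     Zoe     Econ                   93
take 2 rows with largest credits:
   credits  hours student    major  hours_times_credits
2        6     20     Ivy       EE                  120
9        6     26     Zoe  Physics                  156
sort by hours_times_credits descending:
   credits  hours student    major  hours_times_credits
9        6     26     Zoe  Physics                  156
2        6     20     Ivy       EE                  120
The value at position 1, column 'hours_times_credits' is 120.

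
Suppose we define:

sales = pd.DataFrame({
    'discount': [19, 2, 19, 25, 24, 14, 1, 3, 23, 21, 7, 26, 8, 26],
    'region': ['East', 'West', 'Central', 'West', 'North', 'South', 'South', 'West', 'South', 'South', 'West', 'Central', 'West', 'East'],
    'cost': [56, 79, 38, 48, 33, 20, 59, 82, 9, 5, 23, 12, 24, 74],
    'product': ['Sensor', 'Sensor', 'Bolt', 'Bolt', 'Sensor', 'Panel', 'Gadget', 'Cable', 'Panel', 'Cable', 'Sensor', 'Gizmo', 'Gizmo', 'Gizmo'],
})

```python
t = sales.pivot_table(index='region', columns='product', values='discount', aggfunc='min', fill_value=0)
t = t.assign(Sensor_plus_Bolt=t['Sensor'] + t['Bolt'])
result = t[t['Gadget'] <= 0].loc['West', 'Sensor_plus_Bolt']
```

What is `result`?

pivot: rows=region, cols=product, min(discount):
product  Bolt  Cable  Gadget  Gizmo  Panel  Sensor
region                                            
Central    19      0       0     26      0       0
East        0      0       0     26      0      19
North       0      0       0      0      0      24
South       0     21       1      0     14       0
West       25      3       0      8      0       2
add column Sensor_plus_Bolt = t['Sensor'] + t['Bolt']:
product  Bolt  Cable  Gadget  Gizmo  Panel  Sensor  Sensor_plus_Bolt
region                                                              
Central    19      0       0     26      0       0                19
East        0      0       0     26      0      19                19
North       0      0       0      0      0      24                24
South       0     21       1      0     14       0                 0
West       25      3       0      8      0       2                27
filter rows where Gadget <= 0:
product  Bolt  Cable  Gadget  Gizmo  Panel  Sensor  Sensor_plus_Bolt
region                                                              
Central    19      0       0     26      0       0                19
East        0      0       0     26      0      19                19
North       0      0       0      0      0      24                24
West       25      3       0      8      0       2                27
Taking the value at row 'West', column 'Sensor_plus_Bolt' gives 27.

27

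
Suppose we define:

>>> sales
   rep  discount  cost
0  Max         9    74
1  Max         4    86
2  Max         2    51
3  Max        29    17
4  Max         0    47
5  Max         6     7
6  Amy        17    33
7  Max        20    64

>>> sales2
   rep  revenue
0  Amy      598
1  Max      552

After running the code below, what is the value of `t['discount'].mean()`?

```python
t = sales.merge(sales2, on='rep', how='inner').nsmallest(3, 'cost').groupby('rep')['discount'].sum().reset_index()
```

merge on 'rep' (how='inner') → 8 rows:
   rep  discount  cost  revenue
0  Max         9    74      552
1  Max         4    86      552
2  Max         2    51      552
3  Max        29    17      552
4  Max         0    47      552
5  Max         6     7      552
6  Amy        17    33      598
7  Max        20    64      552
take 3 rows with smallest cost:
   rep  discount  cost  revenue
5  Max         6     7      552
3  Max        29    17      552
6  Amy        17    33      598
group by rep, sum of discount:
rep
Amy    17
Max    35
Name: discount, dtype: int64
reset_index():
   rep  discount
0  Amy        17
1  Max        35

26.0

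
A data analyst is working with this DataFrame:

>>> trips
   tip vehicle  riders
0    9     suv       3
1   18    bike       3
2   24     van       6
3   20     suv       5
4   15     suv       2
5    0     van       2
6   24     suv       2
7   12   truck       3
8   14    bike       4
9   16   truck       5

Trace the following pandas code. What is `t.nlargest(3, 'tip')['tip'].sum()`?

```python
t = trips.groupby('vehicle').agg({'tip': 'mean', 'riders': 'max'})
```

group by vehicle: mean(tip), max(riders):
          tip  riders
vehicle              
bike     16.0       4
suv      17.0       5
truck    14.0       5
van      12.0       6
take 3 rows with largest tip:
          tip  riders
vehicle              
suv      17.0       5
bike     16.0       4
truck    14.0       5

47.0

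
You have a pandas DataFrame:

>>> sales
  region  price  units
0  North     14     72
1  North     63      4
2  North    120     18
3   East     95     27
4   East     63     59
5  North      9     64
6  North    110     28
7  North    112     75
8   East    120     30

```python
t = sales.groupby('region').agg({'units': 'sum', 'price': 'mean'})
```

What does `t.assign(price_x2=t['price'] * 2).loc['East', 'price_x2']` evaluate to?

185.333333333

group by region: sum(units), mean(price):
        units      price
region                  
East      116  92.666667
North     261  71.333333
add column price_x2 = t['price'] * 2:
        units      price    price_x2
region                              
East      116  92.666667  185.333333
North     261  71.333333  142.666667
So loc['East', 'price_x2'] = 185.333333333.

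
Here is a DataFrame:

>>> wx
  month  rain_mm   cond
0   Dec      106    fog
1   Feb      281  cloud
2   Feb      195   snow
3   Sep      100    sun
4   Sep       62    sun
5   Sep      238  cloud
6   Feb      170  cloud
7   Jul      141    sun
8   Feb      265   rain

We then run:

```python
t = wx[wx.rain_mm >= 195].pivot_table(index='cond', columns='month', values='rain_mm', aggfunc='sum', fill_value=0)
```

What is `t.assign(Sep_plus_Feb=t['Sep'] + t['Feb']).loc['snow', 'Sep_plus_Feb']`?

195

filter rows where rain_mm >= 195:
  month  rain_mm   cond
1   Feb      281  cloud
2   Feb      195   snow
5   Sep      238  cloud
8   Feb      265   rain
pivot: rows=cond, cols=month, sum(rain_mm):
month  Feb  Sep
cond           
cloud  281  238
rain   265    0
snow   195    0
add column Sep_plus_Feb = t['Sep'] + t['Feb']:
month  Feb  Sep  Sep_plus_Feb
cond                         
cloud  281  238           519
rain   265    0           265
snow   195    0           195
So loc['snow', 'Sep_plus_Feb'] = 195.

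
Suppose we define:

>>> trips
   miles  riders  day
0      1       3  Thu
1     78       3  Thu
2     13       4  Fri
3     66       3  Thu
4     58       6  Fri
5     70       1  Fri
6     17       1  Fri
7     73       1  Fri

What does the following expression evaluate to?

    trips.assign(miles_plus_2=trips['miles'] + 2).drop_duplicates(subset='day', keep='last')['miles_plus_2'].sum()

143

add column miles_plus_2 = trips['miles'] + 2:
   miles  riders  day  miles_plus_2
0      1       3  Thu             3
1     78       3  Thu            80
2     13       4  Fri            15
3     66       3  Thu            68
4     58       6  Fri            60
5     70       1  Fri            72
6     17       1  Fri            19
7     73       1  Fri            75
drop duplicate day (keep=last):
   miles  riders  day  miles_plus_2
3     66       3  Thu            68
7     73       1  Fri            75
Taking the sum of column 'miles_plus_2' gives 143.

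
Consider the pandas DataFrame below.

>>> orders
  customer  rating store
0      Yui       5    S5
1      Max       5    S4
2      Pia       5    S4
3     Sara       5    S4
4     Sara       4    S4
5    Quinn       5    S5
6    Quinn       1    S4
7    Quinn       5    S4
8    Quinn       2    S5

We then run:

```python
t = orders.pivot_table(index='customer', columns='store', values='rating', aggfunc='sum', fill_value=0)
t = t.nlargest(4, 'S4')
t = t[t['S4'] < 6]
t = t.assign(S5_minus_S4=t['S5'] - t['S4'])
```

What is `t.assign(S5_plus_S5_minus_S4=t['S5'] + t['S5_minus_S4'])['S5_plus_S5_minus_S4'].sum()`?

-10

pivot: rows=customer, cols=store, sum(rating):
store     S4  S5
customer        
Max        5   0
Pia        5   0
Quinn      6   7
Sara       9   0
Yui        0   5
take 4 rows with largest S4:
store     S4  S5
customer        
Sara       9   0
Quinn      6   7
Max        5   0
Pia        5   0
filter rows where S4 < 6:
store     S4  S5
customer        
Max        5   0
Pia        5   0
add column S5_minus_S4 = t['S5'] - t['S4']:
store     S4  S5  S5_minus_S4
customer                     
Max        5   0           -5
Pia        5   0           -5
add column S5_plus_S5_minus_S4 = t['S5'] + t['S5_minus_S4']:
store     S4  S5  S5_minus_S4  S5_plus_S5_minus_S4
customer                                          
Max        5   0           -5                   -5
Pia        5   0           -5                   -5
Reading off the sum of column 'S5_plus_S5_minus_S4', we get -10.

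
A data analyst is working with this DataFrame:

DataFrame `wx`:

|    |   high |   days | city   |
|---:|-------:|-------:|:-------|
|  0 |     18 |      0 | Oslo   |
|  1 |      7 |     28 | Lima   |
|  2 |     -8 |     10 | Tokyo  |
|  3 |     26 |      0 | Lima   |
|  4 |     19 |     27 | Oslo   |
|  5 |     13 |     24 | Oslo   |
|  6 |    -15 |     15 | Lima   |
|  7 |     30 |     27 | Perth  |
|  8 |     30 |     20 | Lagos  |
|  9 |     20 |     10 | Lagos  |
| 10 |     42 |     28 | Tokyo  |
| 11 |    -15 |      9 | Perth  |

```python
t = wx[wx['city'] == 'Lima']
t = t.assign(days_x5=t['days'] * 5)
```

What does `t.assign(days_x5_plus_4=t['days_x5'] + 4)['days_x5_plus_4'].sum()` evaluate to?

227

filter rows where city == 'Lima':
   high  days  city
1     7    28  Lima
3    26     0  Lima
6   -15    15  Lima
add column days_x5 = t['days'] * 5:
   high  days  city  days_x5
1     7    28  Lima      140
3    26     0  Lima        0
6   -15    15  Lima       75
add column days_x5_plus_4 = t['days_x5'] + 4:
   high  days  city  days_x5  days_x5_plus_4
1     7    28  Lima      140             144
3    26     0  Lima        0               4
6   -15    15  Lima       75              79
Hence 227.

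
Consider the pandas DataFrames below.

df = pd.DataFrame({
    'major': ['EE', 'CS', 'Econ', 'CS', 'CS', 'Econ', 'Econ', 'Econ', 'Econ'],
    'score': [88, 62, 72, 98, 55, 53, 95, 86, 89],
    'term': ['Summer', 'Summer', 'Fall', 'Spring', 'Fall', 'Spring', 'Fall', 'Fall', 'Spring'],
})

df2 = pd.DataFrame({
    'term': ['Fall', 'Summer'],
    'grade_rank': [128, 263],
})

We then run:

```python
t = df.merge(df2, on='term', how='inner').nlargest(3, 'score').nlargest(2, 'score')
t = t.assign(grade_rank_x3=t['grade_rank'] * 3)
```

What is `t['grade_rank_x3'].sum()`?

1173

merge on 'term' (how='inner') → 6 rows:
  major  score    term  grade_rank
0    EE     88  Summer         263
1    CS     62  Summer         263
2  Econ     72    Fall         128
3    CS     55    Fall         128
4  Econ     95    Fall         128
5  Econ     86    Fall         128
take 3 rows with largest score:
  major  score    term  grade_rank
4  Econ     95    Fall         128
0    EE     88  Summer         263
5  Econ     86    Fall         128
take 2 rows with largest score:
  major  score    term  grade_rank
4  Econ     95    Fall         128
0    EE     88  Summer         263
add column grade_rank_x3 = t['grade_rank'] * 3:
  major  score    term  grade_rank  grade_rank_x3
4  Econ     95    Fall         128            384
0    EE     88  Summer         263            789
So sum() = 1173.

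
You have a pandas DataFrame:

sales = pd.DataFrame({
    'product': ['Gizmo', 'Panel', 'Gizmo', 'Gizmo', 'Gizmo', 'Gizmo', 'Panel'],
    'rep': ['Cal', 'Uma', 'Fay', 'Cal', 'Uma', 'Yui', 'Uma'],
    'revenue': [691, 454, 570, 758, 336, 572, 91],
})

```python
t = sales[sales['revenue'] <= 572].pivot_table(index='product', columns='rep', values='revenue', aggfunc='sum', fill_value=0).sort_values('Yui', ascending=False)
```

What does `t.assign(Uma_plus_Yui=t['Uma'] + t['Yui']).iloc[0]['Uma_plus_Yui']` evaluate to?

filter rows where revenue <= 572:
  product  rep  revenue
1   Panel  Uma      454
2   Gizmo  Fay      570
4   Gizmo  Uma      336
5   Gizmo  Yui      572
6   Panel  Uma       91
pivot: rows=product, cols=rep, sum(revenue):
rep      Fay  Uma  Yui
product               
Gizmo    570  336  572
Panel      0  545    0
sort by Yui descending:
rep      Fay  Uma  Yui
product               
Gizmo    570  336  572
Panel      0  545    0
add column Uma_plus_Yui = t['Uma'] + t['Yui']:
rep      Fay  Uma  Yui  Uma_plus_Yui
product                             
Gizmo    570  336  572           908
Panel      0  545    0           545
Then the value at position 0, column 'Uma_plus_Yui': 908

908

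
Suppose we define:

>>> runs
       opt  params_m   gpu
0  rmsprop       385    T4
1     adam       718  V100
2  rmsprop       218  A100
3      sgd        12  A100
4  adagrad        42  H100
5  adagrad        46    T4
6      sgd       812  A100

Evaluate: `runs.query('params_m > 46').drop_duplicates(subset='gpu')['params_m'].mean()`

440.333333333

filter rows where params_m > 46:
       opt  params_m   gpu
0  rmsprop       385    T4
1     adam       718  V100
2  rmsprop       218  A100
6      sgd       812  A100
drop duplicate gpu (keep=first):
       opt  params_m   gpu
0  rmsprop       385    T4
1     adam       718  V100
2  rmsprop       218  A100
mean of column 'params_m' → 440.333333333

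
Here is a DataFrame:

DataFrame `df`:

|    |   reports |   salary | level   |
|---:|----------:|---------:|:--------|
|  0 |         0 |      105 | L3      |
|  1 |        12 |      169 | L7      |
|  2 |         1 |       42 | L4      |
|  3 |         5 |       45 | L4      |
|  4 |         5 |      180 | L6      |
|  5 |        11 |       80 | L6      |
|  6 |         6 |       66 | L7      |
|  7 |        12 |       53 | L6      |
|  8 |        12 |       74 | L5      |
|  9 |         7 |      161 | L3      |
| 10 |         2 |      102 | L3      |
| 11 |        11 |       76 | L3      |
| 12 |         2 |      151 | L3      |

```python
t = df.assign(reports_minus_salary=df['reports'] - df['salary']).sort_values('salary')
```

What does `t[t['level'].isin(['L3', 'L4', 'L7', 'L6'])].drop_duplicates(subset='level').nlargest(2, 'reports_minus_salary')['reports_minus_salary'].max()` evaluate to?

add column reports_minus_salary = df['reports'] - df['salary']:
    reports  salary level  reports_minus_salary
0         0     105    L3                  -105
1        12     169    L7                  -157
2         1      42    L4                   -41
3         5      45    L4                   -40
4         5     180    L6                  -175
5        11      80    L6                   -69
6         6      66    L7                   -60
7        12      53    L6                   -41
8        12      74    L5                   -62
9         7     161    L3                  -154
10        2     102    L3                  -100
11       11      76    L3                   -65
12        2     151    L3                  -149
sort by salary:
    reports  salary level  reports_minus_salary
2         1      42    L4                   -41
3         5      45    L4                   -40
7        12      53    L6                   -41
6         6      66    L7                   -60
8        12      74    L5                   -62
11       11      76    L3                   -65
5        11      80    L6                   -69
10        2     102    L3                  -100
0         0     105    L3                  -105
12        2     151    L3                  -149
9         7     161    L3                  -154
1        12     169    L7                  -157
4         5     180    L6                  -175
filter rows where level in ['L3', 'L4', 'L7', 'L6']:
    reports  salary level  reports_minus_salary
2         1      42    L4                   -41
3         5      45    L4                   -40
7        12      53    L6                   -41
6         6      66    L7                   -60
11       11      76    L3                   -65
5        11      80    L6                   -69
10        2     102    L3                  -100
0         0     105    L3                  -105
12        2     151    L3                  -149
9         7     161    L3                  -154
1        12     169    L7                  -157
4         5     180    L6                  -175
drop duplicate level (keep=first):
    reports  salary level  reports_minus_salary
2         1      42    L4                   -41
7        12      53    L6                   -41
6         6      66    L7                   -60
11       11      76    L3                   -65
take 2 rows with largest reports_minus_salary:
   reports  salary level  reports_minus_salary
2        1      42    L4                   -41
7       12      53    L6                   -41

-41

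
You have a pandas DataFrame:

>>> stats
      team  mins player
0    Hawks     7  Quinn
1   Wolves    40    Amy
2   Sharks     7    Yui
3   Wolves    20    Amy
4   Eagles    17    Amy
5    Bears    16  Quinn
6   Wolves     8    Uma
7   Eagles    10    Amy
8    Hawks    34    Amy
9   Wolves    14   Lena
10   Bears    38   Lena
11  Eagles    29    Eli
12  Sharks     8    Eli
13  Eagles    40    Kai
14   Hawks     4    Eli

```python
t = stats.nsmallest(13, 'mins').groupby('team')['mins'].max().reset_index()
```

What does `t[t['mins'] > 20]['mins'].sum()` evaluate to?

101

take 13 rows with smallest mins:
      team  mins player
14   Hawks     4    Eli
0    Hawks     7  Quinn
2   Sharks     7    Yui
6   Wolves     8    Uma
12  Sharks     8    Eli
7   Eagles    10    Amy
9   Wolves    14   Lena
5    Bears    16  Quinn
4   Eagles    17    Amy
3   Wolves    20    Amy
11  Eagles    29    Eli
8    Hawks    34    Amy
10   Bears    38   Lena
group by team, max of mins:
team
Bears     38
Eagles    29
Hawks     34
Sharks     8
Wolves    20
Name: mins, dtype: int64
reset_index():
     team  mins
0   Bears    38
1  Eagles    29
2   Hawks    34
3  Sharks     8
4  Wolves    20
filter rows where mins > 20:
     team  mins
0   Bears    38
1  Eagles    29
2   Hawks    34
Taking the sum of column 'mins' gives 101.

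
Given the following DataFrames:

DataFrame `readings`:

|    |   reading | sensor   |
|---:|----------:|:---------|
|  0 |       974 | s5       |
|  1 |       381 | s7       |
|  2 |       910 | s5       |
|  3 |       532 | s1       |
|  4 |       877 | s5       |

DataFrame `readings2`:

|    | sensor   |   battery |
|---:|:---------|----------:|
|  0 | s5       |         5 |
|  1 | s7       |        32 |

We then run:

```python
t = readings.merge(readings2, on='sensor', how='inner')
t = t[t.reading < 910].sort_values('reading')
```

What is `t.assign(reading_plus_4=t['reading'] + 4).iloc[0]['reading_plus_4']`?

385

merge on 'sensor' (how='inner') → 4 rows:
   reading sensor  battery
0      974     s5        5
1      381     s7       32
2      910     s5        5
3      877     s5        5
filter rows where reading < 910:
   reading sensor  battery
1      381     s7       32
3      877     s5        5
sort by reading:
   reading sensor  battery
1      381     s7       32
3      877     s5        5
add column reading_plus_4 = t['reading'] + 4:
   reading sensor  battery  reading_plus_4
1      381     s7       32             385
3      877     s5        5             881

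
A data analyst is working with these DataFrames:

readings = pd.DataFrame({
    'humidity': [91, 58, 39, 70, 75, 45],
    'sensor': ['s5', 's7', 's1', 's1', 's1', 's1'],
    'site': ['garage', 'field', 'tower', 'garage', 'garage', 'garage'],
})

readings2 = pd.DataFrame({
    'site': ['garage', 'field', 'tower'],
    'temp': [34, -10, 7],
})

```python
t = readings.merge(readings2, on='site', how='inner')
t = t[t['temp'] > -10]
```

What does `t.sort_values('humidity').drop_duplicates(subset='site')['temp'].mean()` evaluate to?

20.5

merge on 'site' (how='inner') → 6 rows:
   humidity sensor    site  temp
0        91     s5  garage    34
1        58     s7   field   -10
2        39     s1   tower     7
3        70     s1  garage    34
4        75     s1  garage    34
5        45     s1  garage    34
filter rows where temp > -10:
   humidity sensor    site  temp
0        91     s5  garage    34
2        39     s1   tower     7
3        70     s1  garage    34
4        75     s1  garage    34
5        45     s1  garage    34
sort by humidity:
   humidity sensor    site  temp
2        39     s1   tower     7
5        45     s1  garage    34
3        70     s1  garage    34
4        75     s1  garage    34
0        91     s5  garage    34
drop duplicate site (keep=first):
   humidity sensor    site  temp
2        39     s1   tower     7
5        45     s1  garage    34
Taking the mean of column 'temp' gives 20.5.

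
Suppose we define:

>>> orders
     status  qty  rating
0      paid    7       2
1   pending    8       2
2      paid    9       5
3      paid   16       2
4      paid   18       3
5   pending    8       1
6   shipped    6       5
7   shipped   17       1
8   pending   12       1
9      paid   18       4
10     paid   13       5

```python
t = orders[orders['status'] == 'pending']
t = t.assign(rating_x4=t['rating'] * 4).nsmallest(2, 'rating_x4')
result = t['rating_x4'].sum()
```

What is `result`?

filter rows where status == 'pending':
    status  qty  rating
1  pending    8       2
5  pending    8       1
8  pending   12       1
add column rating_x4 = t['rating'] * 4:
    status  qty  rating  rating_x4
1  pending    8       2          8
5  pending    8       1          4
8  pending   12       1          4
take 2 rows with smallest rating_x4:
    status  qty  rating  rating_x4
5  pending    8       1          4
8  pending   12       1          4
sum of column 'rating_x4' → 8

8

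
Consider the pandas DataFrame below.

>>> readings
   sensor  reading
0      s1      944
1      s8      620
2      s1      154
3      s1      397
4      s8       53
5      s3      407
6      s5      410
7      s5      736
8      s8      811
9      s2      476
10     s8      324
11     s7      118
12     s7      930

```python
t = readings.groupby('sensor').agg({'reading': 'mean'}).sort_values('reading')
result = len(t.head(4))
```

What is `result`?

4

group by sensor, mean of reading:
           reading
sensor            
s1      498.333333
s2      476.000000
s3      407.000000
s5      573.000000
s7      524.000000
s8      452.000000
sort by reading:
           reading
sensor            
s3      407.000000
s8      452.000000
s2      476.000000
s1      498.333333
s7      524.000000
s5      573.000000
take first 4 rows:
           reading
sensor            
s3      407.000000
s8      452.000000
s2      476.000000
s1      498.333333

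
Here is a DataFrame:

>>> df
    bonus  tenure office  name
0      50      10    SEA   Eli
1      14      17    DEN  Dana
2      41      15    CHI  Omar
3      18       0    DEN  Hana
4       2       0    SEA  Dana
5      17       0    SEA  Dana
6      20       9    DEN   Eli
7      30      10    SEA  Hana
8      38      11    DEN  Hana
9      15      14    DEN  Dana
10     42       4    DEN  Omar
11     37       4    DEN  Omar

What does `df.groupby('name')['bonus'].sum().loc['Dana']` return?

48

group by name, sum of bonus:
name
Dana     48
Eli      70
Hana     86
Omar    120
Name: bonus, dtype: int64
So loc['Dana'] = 48.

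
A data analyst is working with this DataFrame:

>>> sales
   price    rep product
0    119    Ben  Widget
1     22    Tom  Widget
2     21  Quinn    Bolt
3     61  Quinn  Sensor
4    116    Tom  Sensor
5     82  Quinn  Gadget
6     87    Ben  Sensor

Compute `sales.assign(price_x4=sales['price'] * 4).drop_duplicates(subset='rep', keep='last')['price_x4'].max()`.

464

add column price_x4 = sales['price'] * 4:
   price    rep product  price_x4
0    119    Ben  Widget       476
1     22    Tom  Widget        88
2     21  Quinn    Bolt        84
3     61  Quinn  Sensor       244
4    116    Tom  Sensor       464
5     82  Quinn  Gadget       328
6     87    Ben  Sensor       348
drop duplicate rep (keep=last):
   price    rep product  price_x4
4    116    Tom  Sensor       464
5     82  Quinn  Gadget       328
6     87    Ben  Sensor       348
max of column 'price_x4' → 464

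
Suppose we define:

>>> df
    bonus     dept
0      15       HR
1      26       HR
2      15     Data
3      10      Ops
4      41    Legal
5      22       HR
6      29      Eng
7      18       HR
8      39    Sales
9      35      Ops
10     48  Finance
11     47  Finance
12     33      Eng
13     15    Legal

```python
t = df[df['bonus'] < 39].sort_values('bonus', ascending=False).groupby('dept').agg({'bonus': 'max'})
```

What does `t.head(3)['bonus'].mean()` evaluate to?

filter rows where bonus < 39:
    bonus   dept
0      15     HR
1      26     HR
2      15   Data
3      10    Ops
5      22     HR
6      29    Eng
7      18     HR
9      35    Ops
12     33    Eng
13     15  Legal
sort by bonus descending:
    bonus   dept
9      35    Ops
12     33    Eng
6      29    Eng
1      26     HR
5      22     HR
7      18     HR
0      15     HR
2      15   Data
13     15  Legal
3      10    Ops
group by dept, max of bonus:
       bonus
dept        
Data      15
Eng       33
HR        26
Legal     15
Ops       35
take first 3 rows:
      bonus
dept       
Data     15
Eng      33
HR       26
Then the mean of column 'bonus': 24.6666666667

24.6666666667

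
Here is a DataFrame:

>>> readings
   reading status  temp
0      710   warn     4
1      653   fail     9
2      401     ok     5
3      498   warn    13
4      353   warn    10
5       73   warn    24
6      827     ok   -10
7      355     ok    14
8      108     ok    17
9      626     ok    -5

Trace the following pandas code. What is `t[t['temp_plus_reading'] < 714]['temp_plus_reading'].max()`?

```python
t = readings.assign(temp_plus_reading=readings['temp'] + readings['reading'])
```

add column temp_plus_reading = readings['temp'] + readings['reading']:
   reading status  temp  temp_plus_reading
0      710   warn     4                714
1      653   fail     9                662
2      401     ok     5                406
3      498   warn    13                511
4      353   warn    10                363
5       73   warn    24                 97
6      827     ok   -10                817
7      355     ok    14                369
8      108     ok    17                125
9      626     ok    -5                621
filter rows where temp_plus_reading < 714:
   reading status  temp  temp_plus_reading
1      653   fail     9                662
2      401     ok     5                406
3      498   warn    13                511
4      353   warn    10                363
5       73   warn    24                 97
7      355     ok    14                369
8      108     ok    17                125
9      626     ok    -5                621
Taking the max of column 'temp_plus_reading' gives 662.

662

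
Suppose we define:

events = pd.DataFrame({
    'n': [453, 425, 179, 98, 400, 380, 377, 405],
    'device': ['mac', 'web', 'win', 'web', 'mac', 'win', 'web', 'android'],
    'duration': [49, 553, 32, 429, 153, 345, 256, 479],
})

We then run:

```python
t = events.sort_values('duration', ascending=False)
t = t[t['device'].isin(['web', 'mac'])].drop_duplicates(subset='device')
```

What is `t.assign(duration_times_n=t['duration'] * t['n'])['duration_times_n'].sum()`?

296225

sort by duration descending:
     n   device  duration
1  425      web       553
7  405  android       479
3   98      web       429
5  380      win       345
6  377      web       256
4  400      mac       153
0  453      mac        49
2  179      win        32
filter rows where device in ['web', 'mac']:
     n device  duration
1  425    web       553
3   98    web       429
6  377    web       256
4  400    mac       153
0  453    mac        49
drop duplicate device (keep=first):
     n device  duration
1  425    web       553
4  400    mac       153
add column duration_times_n = t['duration'] * t['n']:
     n device  duration  duration_times_n
1  425    web       553            235025
4  400    mac       153             61200
Then the sum of column 'duration_times_n': 296225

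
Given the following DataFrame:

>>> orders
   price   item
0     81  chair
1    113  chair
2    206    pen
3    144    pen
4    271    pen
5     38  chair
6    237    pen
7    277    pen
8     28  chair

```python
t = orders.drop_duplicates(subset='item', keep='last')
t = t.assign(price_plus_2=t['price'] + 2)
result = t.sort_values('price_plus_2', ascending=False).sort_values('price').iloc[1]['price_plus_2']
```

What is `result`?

279

drop duplicate item (keep=last):
   price   item
7    277    pen
8     28  chair
add column price_plus_2 = t['price'] + 2:
   price   item  price_plus_2
7    277    pen           279
8     28  chair            30
sort by price_plus_2 descending:
   price   item  price_plus_2
7    277    pen           279
8     28  chair            30
sort by price:
   price   item  price_plus_2
8     28  chair            30
7    277    pen           279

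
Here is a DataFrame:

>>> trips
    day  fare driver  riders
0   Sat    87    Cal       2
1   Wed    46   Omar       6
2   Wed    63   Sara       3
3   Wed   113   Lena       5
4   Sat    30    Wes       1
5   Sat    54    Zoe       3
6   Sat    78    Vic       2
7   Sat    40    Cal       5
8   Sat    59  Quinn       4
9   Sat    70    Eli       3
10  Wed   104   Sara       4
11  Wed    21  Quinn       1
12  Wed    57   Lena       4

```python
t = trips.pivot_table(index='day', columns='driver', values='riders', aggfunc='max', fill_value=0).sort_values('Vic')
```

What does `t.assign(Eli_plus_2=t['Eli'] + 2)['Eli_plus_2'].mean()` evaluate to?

3.5

pivot: rows=day, cols=driver, max(riders):
driver  Cal  Eli  Lena  Omar  Quinn  Sara  Vic  Wes  Zoe
day                                                     
Sat       5    3     0     0      4     0    2    1    3
Wed       0    0     5     6      1     4    0    0    0
sort by Vic:
driver  Cal  Eli  Lena  Omar  Quinn  Sara  Vic  Wes  Zoe
day                                                     
Wed       0    0     5     6      1     4    0    0    0
Sat       5    3     0     0      4     0    2    1    3
add column Eli_plus_2 = t['Eli'] + 2:
driver  Cal  Eli  Lena  Omar  Quinn  Sara  Vic  Wes  Zoe  Eli_plus_2
day                                                                 
Wed       0    0     5     6      1     4    0    0    0           2
Sat       5    3     0     0      4     0    2    1    3           5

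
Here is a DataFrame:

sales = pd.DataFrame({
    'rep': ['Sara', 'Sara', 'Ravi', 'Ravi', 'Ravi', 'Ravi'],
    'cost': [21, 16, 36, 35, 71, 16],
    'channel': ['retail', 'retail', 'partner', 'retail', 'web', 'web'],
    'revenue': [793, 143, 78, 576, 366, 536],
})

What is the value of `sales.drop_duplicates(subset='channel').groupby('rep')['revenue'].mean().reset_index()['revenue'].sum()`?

1015.0

drop duplicate channel (keep=first):
    rep  cost  channel  revenue
0  Sara    21   retail      793
2  Ravi    36  partner       78
4  Ravi    71      web      366
group by rep, mean of revenue:
rep
Ravi    222.0
Sara    793.0
Name: revenue, dtype: float64
reset_index():
    rep  revenue
0  Ravi    222.0
1  Sara    793.0
Hence 1015.0.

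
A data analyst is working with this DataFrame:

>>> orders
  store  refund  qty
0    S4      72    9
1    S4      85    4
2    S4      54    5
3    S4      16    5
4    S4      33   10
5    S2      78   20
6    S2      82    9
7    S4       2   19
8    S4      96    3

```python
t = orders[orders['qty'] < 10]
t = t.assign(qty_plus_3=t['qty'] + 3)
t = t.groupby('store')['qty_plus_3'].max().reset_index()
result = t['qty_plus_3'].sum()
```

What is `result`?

24

filter rows where qty < 10:
  store  refund  qty
0    S4      72    9
1    S4      85    4
2    S4      54    5
3    S4      16    5
6    S2      82    9
8    S4      96    3
add column qty_plus_3 = t['qty'] + 3:
  store  refund  qty  qty_plus_3
0    S4      72    9          12
1    S4      85    4           7
2    S4      54    5           8
3    S4      16    5           8
6    S2      82    9          12
8    S4      96    3           6
group by store, max of qty_plus_3:
store
S2    12
S4    12
Name: qty_plus_3, dtype: int64
reset_index():
  store  qty_plus_3
0    S2          12
1    S4          12
Finally, sum of column 'qty_plus_3' = 24.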